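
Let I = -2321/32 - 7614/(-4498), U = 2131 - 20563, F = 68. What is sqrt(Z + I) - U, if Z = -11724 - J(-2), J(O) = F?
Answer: 18432 + 3*I*sqrt(426682659442)/17992 ≈ 18432.0 + 108.92*I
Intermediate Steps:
U = -18432
J(O) = 68
Z = -11792 (Z = -11724 - 1*68 = -11724 - 68 = -11792)
I = -5098105/71968 (I = -2321*1/32 - 7614*(-1/4498) = -2321/32 + 3807/2249 = -5098105/71968 ≈ -70.839)
sqrt(Z + I) - U = sqrt(-11792 - 5098105/71968) - 1*(-18432) = sqrt(-853744761/71968) + 18432 = 3*I*sqrt(426682659442)/17992 + 18432 = 18432 + 3*I*sqrt(426682659442)/17992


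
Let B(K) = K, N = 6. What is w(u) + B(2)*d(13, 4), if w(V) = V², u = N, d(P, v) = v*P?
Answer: 140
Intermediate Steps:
d(P, v) = P*v
u = 6
w(u) + B(2)*d(13, 4) = 6² + 2*(13*4) = 36 + 2*52 = 36 + 104 = 140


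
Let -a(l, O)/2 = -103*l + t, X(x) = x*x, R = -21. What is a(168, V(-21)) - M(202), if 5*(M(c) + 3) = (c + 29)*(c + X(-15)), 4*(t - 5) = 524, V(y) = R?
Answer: 73058/5 ≈ 14612.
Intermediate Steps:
X(x) = x²
V(y) = -21
t = 136 (t = 5 + (¼)*524 = 5 + 131 = 136)
a(l, O) = -272 + 206*l (a(l, O) = -2*(-103*l + 136) = -2*(136 - 103*l) = -272 + 206*l)
M(c) = -3 + (29 + c)*(225 + c)/5 (M(c) = -3 + ((c + 29)*(c + (-15)²))/5 = -3 + ((29 + c)*(c + 225))/5 = -3 + ((29 + c)*(225 + c))/5 = -3 + (29 + c)*(225 + c)/5)
a(168, V(-21)) - M(202) = (-272 + 206*168) - (1302 + (⅕)*202² + (254/5)*202) = (-272 + 34608) - (1302 + (⅕)*40804 + 51308/5) = 34336 - (1302 + 40804/5 + 51308/5) = 34336 - 1*98622/5 = 34336 - 98622/5 = 73058/5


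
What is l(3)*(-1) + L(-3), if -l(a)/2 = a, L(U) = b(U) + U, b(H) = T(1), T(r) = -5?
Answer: -2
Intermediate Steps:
b(H) = -5
L(U) = -5 + U
l(a) = -2*a
l(3)*(-1) + L(-3) = -2*3*(-1) + (-5 - 3) = -6*(-1) - 8 = 6 - 8 = -2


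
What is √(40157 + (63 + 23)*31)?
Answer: √42823 ≈ 206.94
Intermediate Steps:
√(40157 + (63 + 23)*31) = √(40157 + 86*31) = √(40157 + 2666) = √42823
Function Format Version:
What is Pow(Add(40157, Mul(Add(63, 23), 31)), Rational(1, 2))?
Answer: Pow(42823, Rational(1, 2)) ≈ 206.94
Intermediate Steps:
Pow(Add(40157, Mul(Add(63, 23), 31)), Rational(1, 2)) = Pow(Add(40157, Mul(86, 31)), Rational(1, 2)) = Pow(Add(40157, 2666), Rational(1, 2)) = Pow(42823, Rational(1, 2))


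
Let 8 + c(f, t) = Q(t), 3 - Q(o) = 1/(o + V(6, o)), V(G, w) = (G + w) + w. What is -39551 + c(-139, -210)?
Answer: -24682943/624 ≈ -39556.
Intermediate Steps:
V(G, w) = G + 2*w
Q(o) = 3 - 1/(6 + 3*o) (Q(o) = 3 - 1/(o + (6 + 2*o)) = 3 - 1/(6 + 3*o))
c(f, t) = -8 + (17 + 9*t)/(3*(2 + t))
-39551 + c(-139, -210) = -39551 + (-31 - 15*(-210))/(3*(2 - 210)) = -39551 + (1/3)*(-31 + 3150)/(-208) = -39551 + (1/3)*(-1/208)*3119 = -39551 - 3119/624 = -24682943/624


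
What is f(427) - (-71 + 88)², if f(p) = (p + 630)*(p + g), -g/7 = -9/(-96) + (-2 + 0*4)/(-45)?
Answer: 648039599/1440 ≈ 4.5003e+5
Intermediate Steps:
g = -1393/1440 (g = -7*(-9/(-96) + (-2 + 0*4)/(-45)) = -7*(-9*(-1/96) + (-2 + 0)*(-1/45)) = -7*(3/32 - 2*(-1/45)) = -7*(3/32 + 2/45) = -7*199/1440 = -1393/1440 ≈ -0.96736)
f(p) = (630 + p)*(-1393/1440 + p) (f(p) = (p + 630)*(p - 1393/1440) = (630 + p)*(-1393/1440 + p))
f(427) - (-71 + 88)² = (-9751/16 + 427² + (905807/1440)*427) - (-71 + 88)² = (-9751/16 + 182329 + 386779589/1440) - 1*17² = 648455759/1440 - 1*289 = 648455759/1440 - 289 = 648039599/1440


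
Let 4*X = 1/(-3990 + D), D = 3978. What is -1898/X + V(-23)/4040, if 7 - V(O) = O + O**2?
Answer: 368059661/4040 ≈ 91104.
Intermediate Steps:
X = -1/48 (X = 1/(4*(-3990 + 3978)) = (1/4)/(-12) = (1/4)*(-1/12) = -1/48 ≈ -0.020833)
V(O) = 7 - O - O**2 (V(O) = 7 - (O + O**2) = 7 + (-O - O**2) = 7 - O - O**2)
-1898/X + V(-23)/4040 = -1898/(-1/48) + (7 - 1*(-23) - 1*(-23)**2)/4040 = -1898*(-48) + (7 + 23 - 1*529)*(1/4040) = 91104 + (7 + 23 - 529)*(1/4040) = 91104 - 499*1/4040 = 91104 - 499/4040 = 368059661/4040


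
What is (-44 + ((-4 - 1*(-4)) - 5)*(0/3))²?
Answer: 1936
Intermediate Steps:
(-44 + ((-4 - 1*(-4)) - 5)*(0/3))² = (-44 + ((-4 + 4) - 5)*(0*(⅓)))² = (-44 + (0 - 5)*0)² = (-44 - 5*0)² = (-44 + 0)² = (-44)² = 1936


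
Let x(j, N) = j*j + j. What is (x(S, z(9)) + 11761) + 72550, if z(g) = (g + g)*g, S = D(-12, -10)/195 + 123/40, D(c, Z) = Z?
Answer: 205208858209/2433600 ≈ 84323.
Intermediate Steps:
S = 4717/1560 (S = -10/195 + 123/40 = -10*1/195 + 123*(1/40) = -2/39 + 123/40 = 4717/1560 ≈ 3.0237)
z(g) = 2*g² (z(g) = (2*g)*g = 2*g²)
x(j, N) = j + j² (x(j, N) = j² + j = j + j²)
(x(S, z(9)) + 11761) + 72550 = (4717*(1 + 4717/1560)/1560 + 11761) + 72550 = ((4717/1560)*(6277/1560) + 11761) + 72550 = (29608609/2433600 + 11761) + 72550 = 28651178209/2433600 + 72550 = 205208858209/2433600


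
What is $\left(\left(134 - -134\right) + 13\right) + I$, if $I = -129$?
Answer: $152$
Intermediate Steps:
$\left(\left(134 - -134\right) + 13\right) + I = \left(\left(134 - -134\right) + 13\right) - 129 = \left(\left(134 + 134\right) + 13\right) - 129 = \left(268 + 13\right) - 129 = 281 - 129 = 152$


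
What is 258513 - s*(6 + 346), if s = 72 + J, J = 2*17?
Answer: 221201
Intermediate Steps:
J = 34
s = 106 (s = 72 + 34 = 106)
258513 - s*(6 + 346) = 258513 - 106*(6 + 346) = 258513 - 106*352 = 258513 - 1*37312 = 258513 - 37312 = 221201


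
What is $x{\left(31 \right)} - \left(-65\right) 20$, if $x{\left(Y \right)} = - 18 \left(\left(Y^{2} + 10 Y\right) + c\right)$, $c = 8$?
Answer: $-21722$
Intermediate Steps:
$x{\left(Y \right)} = -144 - 180 Y - 18 Y^{2}$ ($x{\left(Y \right)} = - 18 \left(\left(Y^{2} + 10 Y\right) + 8\right) = - 18 \left(8 + Y^{2} + 10 Y\right) = -144 - 180 Y - 18 Y^{2}$)
$x{\left(31 \right)} - \left(-65\right) 20 = \left(-144 - 5580 - 18 \cdot 31^{2}\right) - \left(-65\right) 20 = \left(-144 - 5580 - 17298\right) - -1300 = \left(-144 - 5580 - 17298\right) + 1300 = -23022 + 1300 = -21722$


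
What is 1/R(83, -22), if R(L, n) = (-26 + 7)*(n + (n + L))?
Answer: -1/741 ≈ -0.0013495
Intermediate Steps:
R(L, n) = -38*n - 19*L (R(L, n) = -19*(n + (L + n)) = -19*(L + 2*n) = -38*n - 19*L)
1/R(83, -22) = 1/(-38*(-22) - 19*83) = 1/(836 - 1577) = 1/(-741) = -1/741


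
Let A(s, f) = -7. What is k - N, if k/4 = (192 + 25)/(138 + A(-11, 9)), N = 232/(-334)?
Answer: 160152/21877 ≈ 7.3206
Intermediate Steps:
N = -116/167 (N = 232*(-1/334) = -116/167 ≈ -0.69461)
k = 868/131 (k = 4*((192 + 25)/(138 - 7)) = 4*(217/131) = 868/131 ≈ 6.6260)
k - N = 868/131 - 1*(-116/167) = 868/131 + 116/167 = 160152/21877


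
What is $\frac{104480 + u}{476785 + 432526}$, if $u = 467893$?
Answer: $\frac{572373}{909311} \approx 0.62946$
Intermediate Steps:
$\frac{104480 + u}{476785 + 432526} = \frac{104480 + 467893}{476785 + 432526} = \frac{572373}{909311}$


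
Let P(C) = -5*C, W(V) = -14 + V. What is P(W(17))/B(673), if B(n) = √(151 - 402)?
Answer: 15*I*√251/251 ≈ 0.94679*I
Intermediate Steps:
B(n) = I*√251 (B(n) = √(-251) = I*√251)
P(W(17))/B(673) = (-5*(-14 + 17))/((I*√251)) = (-5*3)*(-I*√251/251) = -(-15)*I*√251/251 = 15*I*√251/251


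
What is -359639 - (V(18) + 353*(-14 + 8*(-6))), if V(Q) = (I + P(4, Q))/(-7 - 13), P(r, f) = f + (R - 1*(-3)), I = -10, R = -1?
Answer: -675505/2 ≈ -3.3775e+5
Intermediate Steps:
P(r, f) = 2 + f (P(r, f) = f + (-1 - 1*(-3)) = f + (-1 + 3) = f + 2 = 2 + f)
V(Q) = 2/5 - Q/20 (V(Q) = (-10 + (2 + Q))/(-7 - 13) = (-8 + Q)/(-20) = (-8 + Q)*(-1/20) = 2/5 - Q/20)
-359639 - (V(18) + 353*(-14 + 8*(-6))) = -359639 - ((2/5 - 1/20*18) + 353*(-14 + 8*(-6))) = -359639 - ((2/5 - 9/10) + 353*(-14 - 48)) = -359639 - (-1/2 + 353*(-62)) = -359639 - (-1/2 - 21886) = -359639 - 1*(-43773/2) = -359639 + 43773/2 = -675505/2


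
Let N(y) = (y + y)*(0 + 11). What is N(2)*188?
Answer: 8272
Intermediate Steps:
N(y) = 22*y (N(y) = (2*y)*11 = 22*y)
N(2)*188 = (22*2)*188 = 44*188 = 8272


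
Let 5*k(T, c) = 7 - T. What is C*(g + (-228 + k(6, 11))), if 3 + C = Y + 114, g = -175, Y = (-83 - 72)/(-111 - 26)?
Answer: -30939068/685 ≈ -45167.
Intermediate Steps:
k(T, c) = 7/5 - T/5 (k(T, c) = (7 - T)/5 = 7/5 - T/5)
Y = 155/137 (Y = -155/(-137) = -155*(-1/137) = 155/137 ≈ 1.1314)
C = 15362/137 (C = -3 + (155/137 + 114) = -3 + 15773/137 = 15362/137 ≈ 112.13)
C*(g + (-228 + k(6, 11))) = 15362*(-175 + (-228 + (7/5 - ⅕*6)))/137 = 15362*(-175 + (-228 + (7/5 - 6/5)))/137 = 15362*(-175 + (-228 + ⅕))/137 = 15362*(-175 - 1139/5)/137 = (15362/137)*(-2014/5) = -30939068/685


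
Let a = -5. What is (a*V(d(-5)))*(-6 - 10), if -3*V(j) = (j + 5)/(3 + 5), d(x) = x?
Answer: 0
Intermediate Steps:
V(j) = -5/24 - j/24 (V(j) = -(j + 5)/(3*(3 + 5)) = -(5 + j)/(3*8) = -(5/8 + j/8)/3 = -5/24 - j/24)
(a*V(d(-5)))*(-6 - 10) = (-5*(-5/24 - 1/24*(-5)))*(-6 - 10) = -5*(-5/24 + 5/24)*(-16) = -5*0*(-16) = 0*(-16) = 0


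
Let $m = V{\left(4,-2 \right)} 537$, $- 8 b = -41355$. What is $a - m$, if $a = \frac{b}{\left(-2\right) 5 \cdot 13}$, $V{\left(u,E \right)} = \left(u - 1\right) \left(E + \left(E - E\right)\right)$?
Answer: $\frac{661905}{208} \approx 3182.2$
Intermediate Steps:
$b = \frac{41355}{8}$ ($b = \left(- \frac{1}{8}\right) \left(-41355\right) = \frac{41355}{8} \approx 5169.4$)
$V{\left(u,E \right)} = E \left(-1 + u\right)$ ($V{\left(u,E \right)} = \left(-1 + u\right) \left(E + 0\right) = \left(-1 + u\right) E = E \left(-1 + u\right)$)
$m = -3222$ ($m = - 2 \left(-1 + 4\right) 537 = \left(-2\right) 3 \cdot 537 = \left(-6\right) 537 = -3222$)
$a = - \frac{8271}{208}$ ($a = \frac{41355}{8 \left(-2\right) 5 \cdot 13} = \frac{41355}{8 \left(\left(-10\right) 13\right)} = \frac{41355}{8 \left(-130\right)} = \frac{41355}{8} \left(- \frac{1}{130}\right) = - \frac{8271}{208} \approx -39.764$)
$a - m = - \frac{8271}{208} - -3222 = - \frac{8271}{208} + 3222 = \frac{661905}{208}$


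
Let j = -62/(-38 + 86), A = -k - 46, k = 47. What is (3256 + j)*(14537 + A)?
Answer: 282066043/6 ≈ 4.7011e+7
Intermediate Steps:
A = -93 (A = -1*47 - 46 = -47 - 46 = -93)
j = -31/24 (j = -62/48 = -62*1/48 = -31/24 ≈ -1.2917)
(3256 + j)*(14537 + A) = (3256 - 31/24)*(14537 - 93) = (78113/24)*14444 = 282066043/6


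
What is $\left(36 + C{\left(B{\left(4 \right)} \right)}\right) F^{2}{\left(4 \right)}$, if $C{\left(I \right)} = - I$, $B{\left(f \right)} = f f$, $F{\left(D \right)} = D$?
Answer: $320$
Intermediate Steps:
$B{\left(f \right)} = f^{2}$
$\left(36 + C{\left(B{\left(4 \right)} \right)}\right) F^{2}{\left(4 \right)} = \left(36 - 4^{2}\right) 4^{2} = \left(36 - 16\right) 16 = 20 \cdot 16 = 320$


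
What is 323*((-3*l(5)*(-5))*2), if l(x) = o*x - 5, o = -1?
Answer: -96900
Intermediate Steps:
l(x) = -5 - x (l(x) = -x - 5 = -5 - x)
323*((-3*l(5)*(-5))*2) = 323*((-3*(-5 - 1*5)*(-5))*2) = 323*((-3*(-5 - 5)*(-5))*2) = 323*((-3*(-10)*(-5))*2) = 323*((30*(-5))*2) = 323*(-150*2) = 323*(-300) = -96900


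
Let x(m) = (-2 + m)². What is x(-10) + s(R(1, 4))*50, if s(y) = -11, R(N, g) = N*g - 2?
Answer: -406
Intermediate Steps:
R(N, g) = -2 + N*g
x(-10) + s(R(1, 4))*50 = (-2 - 10)² - 11*50 = (-12)² - 550 = 144 - 550 = -406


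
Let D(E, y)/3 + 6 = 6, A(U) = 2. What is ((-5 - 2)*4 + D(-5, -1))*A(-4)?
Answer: -56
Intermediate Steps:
D(E, y) = 0 (D(E, y) = -18 + 3*6 = -18 + 18 = 0)
((-5 - 2)*4 + D(-5, -1))*A(-4) = ((-5 - 2)*4 + 0)*2 = (-7*4 + 0)*2 = (-28 + 0)*2 = -28*2 = -56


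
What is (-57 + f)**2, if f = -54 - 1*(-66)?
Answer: 2025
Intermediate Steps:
f = 12 (f = -54 + 66 = 12)
(-57 + f)**2 = (-57 + 12)**2 = (-45)**2 = 2025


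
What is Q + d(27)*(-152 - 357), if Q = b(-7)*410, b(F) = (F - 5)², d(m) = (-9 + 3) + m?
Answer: 48351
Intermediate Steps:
d(m) = -6 + m
b(F) = (-5 + F)²
Q = 59040 (Q = (-5 - 7)²*410 = (-12)²*410 = 144*410 = 59040)
Q + d(27)*(-152 - 357) = 59040 + (-6 + 27)*(-152 - 357) = 59040 + 21*(-509) = 59040 - 10689 = 48351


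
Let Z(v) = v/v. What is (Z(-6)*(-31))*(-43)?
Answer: 1333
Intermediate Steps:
Z(v) = 1
(Z(-6)*(-31))*(-43) = (1*(-31))*(-43) = -31*(-43) = 1333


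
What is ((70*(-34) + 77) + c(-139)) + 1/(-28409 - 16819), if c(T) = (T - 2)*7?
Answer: -148800121/45228 ≈ -3290.0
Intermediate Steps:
c(T) = -14 + 7*T (c(T) = (-2 + T)*7 = -14 + 7*T)
((70*(-34) + 77) + c(-139)) + 1/(-28409 - 16819) = ((70*(-34) + 77) + (-14 + 7*(-139))) + 1/(-28409 - 16819) = ((-2380 + 77) + (-14 - 973)) + 1/(-45228) = (-2303 - 987) - 1/45228 = -3290 - 1/45228 = -148800121/45228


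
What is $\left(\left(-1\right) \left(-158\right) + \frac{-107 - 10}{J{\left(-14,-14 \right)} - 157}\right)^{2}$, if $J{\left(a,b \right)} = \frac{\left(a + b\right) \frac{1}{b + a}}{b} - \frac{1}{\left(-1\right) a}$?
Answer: $\frac{30491795161}{1210000} \approx 25200.0$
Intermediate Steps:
$J{\left(a,b \right)} = \frac{1}{a} + \frac{1}{b}$ ($J{\left(a,b \right)} = \frac{\left(a + b\right) \frac{1}{a + b}}{b} - - \frac{1}{a} = 1 \frac{1}{b} + \frac{1}{a} = \frac{1}{b} + \frac{1}{a} = \frac{1}{a} + \frac{1}{b}$)
$\left(\left(-1\right) \left(-158\right) + \frac{-107 - 10}{J{\left(-14,-14 \right)} - 157}\right)^{2} = \left(\left(-1\right) \left(-158\right) + \frac{-107 - 10}{\frac{-14 - 14}{\left(-14\right) \left(-14\right)} - 157}\right)^{2} = \left(158 - \frac{117}{\left(- \frac{1}{14}\right) \left(- \frac{1}{14}\right) \left(-28\right) - 157}\right)^{2} = \left(158 - \frac{117}{- \frac{1}{7} - 157}\right)^{2} = \left(158 - \frac{117}{- \frac{1100}{7}}\right)^{2} = \left(158 - - \frac{819}{1100}\right)^{2} = \left(158 + \frac{819}{1100}\right)^{2} = \left(\frac{174619}{1100}\right)^{2} = \frac{30491795161}{1210000}$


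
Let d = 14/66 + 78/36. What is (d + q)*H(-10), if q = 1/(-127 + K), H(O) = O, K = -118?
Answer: -38399/1617 ≈ -23.747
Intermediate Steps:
q = -1/245 (q = 1/(-127 - 118) = 1/(-245) = -1/245 ≈ -0.0040816)
d = 157/66 (d = 14*(1/66) + 78*(1/36) = 7/33 + 13/6 = 157/66 ≈ 2.3788)
(d + q)*H(-10) = (157/66 - 1/245)*(-10) = (38399/16170)*(-10) = -38399/1617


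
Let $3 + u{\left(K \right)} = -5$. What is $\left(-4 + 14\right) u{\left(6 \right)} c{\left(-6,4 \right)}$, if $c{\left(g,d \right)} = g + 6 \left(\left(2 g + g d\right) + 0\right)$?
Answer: $17760$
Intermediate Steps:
$u{\left(K \right)} = -8$ ($u{\left(K \right)} = -3 - 5 = -8$)
$c{\left(g,d \right)} = 13 g + 6 d g$ ($c{\left(g,d \right)} = g + 6 \left(\left(2 g + d g\right) + 0\right) = g + 6 \left(2 g + d g\right) = g + \left(12 g + 6 d g\right) = 13 g + 6 d g$)
$\left(-4 + 14\right) u{\left(6 \right)} c{\left(-6,4 \right)} = \left(-4 + 14\right) \left(-8\right) \left(- 6 \left(13 + 6 \cdot 4\right)\right) = 10 \left(-8\right) \left(- 6 \left(13 + 24\right)\right) = - 80 \left(\left(-6\right) 37\right) = \left(-80\right) \left(-222\right) = 17760$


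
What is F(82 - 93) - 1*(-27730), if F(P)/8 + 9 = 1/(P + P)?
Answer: 304234/11 ≈ 27658.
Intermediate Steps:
F(P) = -72 + 4/P (F(P) = -72 + 8/(P + P) = -72 + 8/((2*P)) = -72 + 8*(1/(2*P)) = -72 + 4/P)
F(82 - 93) - 1*(-27730) = (-72 + 4/(82 - 93)) - 1*(-27730) = (-72 + 4/(-11)) + 27730 = (-72 + 4*(-1/11)) + 27730 = (-72 - 4/11) + 27730 = -796/11 + 27730 = 304234/11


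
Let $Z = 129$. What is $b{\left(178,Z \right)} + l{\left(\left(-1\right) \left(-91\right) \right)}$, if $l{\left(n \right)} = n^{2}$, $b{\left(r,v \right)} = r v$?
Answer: $31243$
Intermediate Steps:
$b{\left(178,Z \right)} + l{\left(\left(-1\right) \left(-91\right) \right)} = 178 \cdot 129 + \left(\left(-1\right) \left(-91\right)\right)^{2} = 22962 + 91^{2} = 22962 + 8281 = 31243$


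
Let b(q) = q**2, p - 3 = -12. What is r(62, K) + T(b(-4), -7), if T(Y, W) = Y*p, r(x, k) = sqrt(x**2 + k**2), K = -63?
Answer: -144 + sqrt(7813) ≈ -55.609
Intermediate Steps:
p = -9 (p = 3 - 12 = -9)
r(x, k) = sqrt(k**2 + x**2)
T(Y, W) = -9*Y (T(Y, W) = Y*(-9) = -9*Y)
r(62, K) + T(b(-4), -7) = sqrt((-63)**2 + 62**2) - 9*(-4)**2 = sqrt(3969 + 3844) - 9*16 = sqrt(7813) - 144 = -144 + sqrt(7813)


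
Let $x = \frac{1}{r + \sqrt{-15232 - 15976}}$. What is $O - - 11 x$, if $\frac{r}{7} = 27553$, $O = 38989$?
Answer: $\frac{1450361710440242}{37199253849} - \frac{22 i \sqrt{7802}}{37199253849} \approx 38989.0 - 5.2239 \cdot 10^{-8} i$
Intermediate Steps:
$r = 192871$ ($r = 7 \cdot 27553 = 192871$)
$x = \frac{1}{192871 + 2 i \sqrt{7802}}$ ($x = \frac{1}{192871 + \sqrt{-15232 - 15976}} = \frac{1}{192871 + \sqrt{-31208}} = \frac{1}{192871 + 2 i \sqrt{7802}} \approx 5.1848 \cdot 10^{-6} - 4.75 \cdot 10^{-9} i$)
$O - - 11 x = 38989 - - 11 \left(\frac{192871}{37199253849} - \frac{2 i \sqrt{7802}}{37199253849}\right) = 38989 - \left(- \frac{2121581}{37199253849} + \frac{22 i \sqrt{7802}}{37199253849}\right) = 38989 + \left(\frac{2121581}{37199253849} - \frac{22 i \sqrt{7802}}{37199253849}\right) = \frac{1450361710440242}{37199253849} - \frac{22 i \sqrt{7802}}{37199253849}$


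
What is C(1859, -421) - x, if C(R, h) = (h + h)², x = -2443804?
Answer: 3152768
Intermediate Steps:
C(R, h) = 4*h² (C(R, h) = (2*h)² = 4*h²)
C(1859, -421) - x = 4*(-421)² - 1*(-2443804) = 4*177241 + 2443804 = 708964 + 2443804 = 3152768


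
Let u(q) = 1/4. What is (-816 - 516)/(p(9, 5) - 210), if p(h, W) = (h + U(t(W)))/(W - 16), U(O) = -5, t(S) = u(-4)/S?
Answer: 7326/1157 ≈ 6.3319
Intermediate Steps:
u(q) = ¼
t(S) = 1/(4*S)
p(h, W) = (-5 + h)/(-16 + W) (p(h, W) = (h - 5)/(W - 16) = (-5 + h)/(-16 + W))
(-816 - 516)/(p(9, 5) - 210) = (-816 - 516)/((-5 + 9)/(-16 + 5) - 210) = -1332/(4/(-11) - 210) = -1332/(-1/11*4 - 210) = -1332/(-4/11 - 210) = -1332/(-2314/11) = -11/2314*(-1332) = 7326/1157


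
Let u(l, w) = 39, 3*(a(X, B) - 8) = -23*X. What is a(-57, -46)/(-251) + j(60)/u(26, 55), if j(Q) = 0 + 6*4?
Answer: -3777/3263 ≈ -1.1575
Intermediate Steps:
a(X, B) = 8 - 23*X/3 (a(X, B) = 8 + (-23*X)/3 = 8 - 23*X/3)
j(Q) = 24 (j(Q) = 0 + 24 = 24)
a(-57, -46)/(-251) + j(60)/u(26, 55) = (8 - 23/3*(-57))/(-251) + 24/39 = (8 + 437)*(-1/251) + 24*(1/39) = 445*(-1/251) + 8/13 = -445/251 + 8/13 = -3777/3263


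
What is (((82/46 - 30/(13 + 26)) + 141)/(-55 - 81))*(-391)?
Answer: 21231/52 ≈ 408.29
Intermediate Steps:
(((82/46 - 30/(13 + 26)) + 141)/(-55 - 81))*(-391) = (((82*(1/46) - 30/39) + 141)/(-136))*(-391) = (((41/23 - 30*1/39) + 141)*(-1/136))*(-391) = (((41/23 - 10/13) + 141)*(-1/136))*(-391) = ((303/299 + 141)*(-1/136))*(-391) = ((42462/299)*(-1/136))*(-391) = -21231/20332*(-391) = 21231/52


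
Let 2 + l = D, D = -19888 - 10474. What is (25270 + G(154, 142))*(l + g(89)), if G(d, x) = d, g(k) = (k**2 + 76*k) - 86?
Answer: -400809360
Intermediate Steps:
g(k) = -86 + k**2 + 76*k
D = -30362
l = -30364 (l = -2 - 30362 = -30364)
(25270 + G(154, 142))*(l + g(89)) = (25270 + 154)*(-30364 + (-86 + 89**2 + 76*89)) = 25424*(-30364 + (-86 + 7921 + 6764)) = 25424*(-30364 + 14599) = 25424*(-15765) = -400809360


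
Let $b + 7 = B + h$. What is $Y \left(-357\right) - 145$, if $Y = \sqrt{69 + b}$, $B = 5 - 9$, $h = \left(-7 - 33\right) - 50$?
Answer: $-145 - 1428 i \sqrt{2} \approx -145.0 - 2019.5 i$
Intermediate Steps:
$h = -90$ ($h = \left(-7 - 33\right) - 50 = -40 - 50 = -90$)
$B = -4$ ($B = 5 - 9 = -4$)
$b = -101$ ($b = -7 - 94 = -101$)
$Y = 4 i \sqrt{2}$ ($Y = \sqrt{69 - 101} = \sqrt{-32} = 4 i \sqrt{2} \approx 5.6569 i$)
$Y \left(-357\right) - 145 = 4 i \sqrt{2} \left(-357\right) - 145 = - 1428 i \sqrt{2} - 145 = -145 - 1428 i \sqrt{2}$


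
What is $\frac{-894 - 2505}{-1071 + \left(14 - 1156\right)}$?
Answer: $\frac{3399}{2213} \approx 1.5359$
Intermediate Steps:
$\frac{-894 - 2505}{-1071 + \left(14 - 1156\right)} = - \frac{3399}{-1071 + \left(14 - 1156\right)} = - \frac{3399}{-1071 - 1142} = - \frac{3399}{-2213} = \left(-3399\right) \left(- \frac{1}{2213}\right) = \frac{3399}{2213}$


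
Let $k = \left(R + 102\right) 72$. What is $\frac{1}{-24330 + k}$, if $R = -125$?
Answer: $- \frac{1}{25986} \approx -3.8482 \cdot 10^{-5}$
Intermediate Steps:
$k = -1656$ ($k = \left(-125 + 102\right) 72 = \left(-23\right) 72 = -1656$)
$\frac{1}{-24330 + k} = \frac{1}{-24330 - 1656} = \frac{1}{-25986} = - \frac{1}{25986}$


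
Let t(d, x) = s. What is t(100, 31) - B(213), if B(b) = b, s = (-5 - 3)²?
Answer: -149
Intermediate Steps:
s = 64 (s = (-8)² = 64)
t(d, x) = 64
t(100, 31) - B(213) = 64 - 1*213 = 64 - 213 = -149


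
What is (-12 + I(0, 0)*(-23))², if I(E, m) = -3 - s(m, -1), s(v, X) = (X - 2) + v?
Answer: 144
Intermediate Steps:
s(v, X) = -2 + X + v (s(v, X) = (-2 + X) + v = -2 + X + v)
I(E, m) = -m (I(E, m) = -3 - (-2 - 1 + m) = -3 - (-3 + m) = -3 + (3 - m) = -m)
(-12 + I(0, 0)*(-23))² = (-12 - 1*0*(-23))² = (-12 + 0*(-23))² = (-12 + 0)² = (-12)² = 144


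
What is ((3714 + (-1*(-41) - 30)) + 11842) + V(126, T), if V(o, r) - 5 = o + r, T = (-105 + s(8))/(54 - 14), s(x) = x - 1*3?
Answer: 31391/2 ≈ 15696.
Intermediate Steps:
s(x) = -3 + x (s(x) = x - 3 = -3 + x)
T = -5/2 (T = (-105 + (-3 + 8))/(54 - 14) = (-105 + 5)/40 = -100*1/40 = -5/2 ≈ -2.5000)
V(o, r) = 5 + o + r (V(o, r) = 5 + (o + r) = 5 + o + r)
((3714 + (-1*(-41) - 30)) + 11842) + V(126, T) = ((3714 + (-1*(-41) - 30)) + 11842) + (5 + 126 - 5/2) = ((3714 + (41 - 30)) + 11842) + 257/2 = ((3714 + 11) + 11842) + 257/2 = (3725 + 11842) + 257/2 = 15567 + 257/2 = 31391/2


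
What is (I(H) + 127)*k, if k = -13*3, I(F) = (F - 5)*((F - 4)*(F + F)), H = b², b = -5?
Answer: -823953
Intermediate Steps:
H = 25 (H = (-5)² = 25)
I(F) = 2*F*(-5 + F)*(-4 + F) (I(F) = (-5 + F)*((-4 + F)*(2*F)) = (-5 + F)*(2*F*(-4 + F)) = 2*F*(-5 + F)*(-4 + F))
k = -39
(I(H) + 127)*k = (2*25*(20 + 25² - 9*25) + 127)*(-39) = (2*25*(20 + 625 - 225) + 127)*(-39) = (2*25*420 + 127)*(-39) = (21000 + 127)*(-39) = 21127*(-39) = -823953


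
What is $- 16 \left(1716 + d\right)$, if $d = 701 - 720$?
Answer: $-27152$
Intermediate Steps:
$d = -19$ ($d = 701 - 720 = -19$)
$- 16 \left(1716 + d\right) = - 16 \left(1716 - 19\right) = \left(-16\right) 1697 = -27152$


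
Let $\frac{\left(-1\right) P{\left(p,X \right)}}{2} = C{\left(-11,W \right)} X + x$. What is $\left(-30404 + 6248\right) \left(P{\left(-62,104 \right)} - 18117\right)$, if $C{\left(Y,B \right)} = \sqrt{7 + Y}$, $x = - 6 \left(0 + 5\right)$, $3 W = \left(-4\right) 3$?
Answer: $436184892 + 10048896 i \approx 4.3619 \cdot 10^{8} + 1.0049 \cdot 10^{7} i$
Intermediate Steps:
$W = -4$ ($W = \frac{\left(-4\right) 3}{3} = \frac{1}{3} \left(-12\right) = -4$)
$x = -30$ ($x = \left(-6\right) 5 = -30$)
$P{\left(p,X \right)} = 60 - 4 i X$ ($P{\left(p,X \right)} = - 2 \left(\sqrt{7 - 11} X - 30\right) = - 2 \left(\sqrt{-4} X - 30\right) = - 2 \left(2 i X - 30\right) = - 2 \left(-30 + 2 i X\right) = 60 - 4 i X$)
$\left(-30404 + 6248\right) \left(P{\left(-62,104 \right)} - 18117\right) = \left(-30404 + 6248\right) \left(\left(60 - 4 i 104\right) - 18117\right) = - 24156 \left(\left(60 - 416 i\right) - 18117\right) = - 24156 \left(-18057 - 416 i\right) = 436184892 + 10048896 i$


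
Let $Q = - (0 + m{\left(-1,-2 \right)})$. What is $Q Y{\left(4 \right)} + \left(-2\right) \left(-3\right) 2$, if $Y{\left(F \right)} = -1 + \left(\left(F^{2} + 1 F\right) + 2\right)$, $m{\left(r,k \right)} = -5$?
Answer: $117$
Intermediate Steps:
$Y{\left(F \right)} = 1 + F + F^{2}$ ($Y{\left(F \right)} = -1 + \left(\left(F^{2} + F\right) + 2\right) = -1 + \left(\left(F + F^{2}\right) + 2\right) = -1 + \left(2 + F + F^{2}\right) = 1 + F + F^{2}$)
$Q = 5$ ($Q = - (0 - 5) = \left(-1\right) \left(-5\right) = 5$)
$Q Y{\left(4 \right)} + \left(-2\right) \left(-3\right) 2 = 5 \left(1 + 4 + 4^{2}\right) + \left(-2\right) \left(-3\right) 2 = 5 \left(1 + 4 + 16\right) + 6 \cdot 2 = 5 \cdot 21 + 12 = 105 + 12 = 117$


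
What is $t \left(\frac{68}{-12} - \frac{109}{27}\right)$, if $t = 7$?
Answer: $- \frac{1834}{27} \approx -67.926$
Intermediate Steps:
$t \left(\frac{68}{-12} - \frac{109}{27}\right) = 7 \left(\frac{68}{-12} - \frac{109}{27}\right) = 7 \left(68 \left(- \frac{1}{12}\right) - \frac{109}{27}\right) = 7 \left(- \frac{17}{3} - \frac{109}{27}\right) = 7 \left(- \frac{262}{27}\right) = - \frac{1834}{27}$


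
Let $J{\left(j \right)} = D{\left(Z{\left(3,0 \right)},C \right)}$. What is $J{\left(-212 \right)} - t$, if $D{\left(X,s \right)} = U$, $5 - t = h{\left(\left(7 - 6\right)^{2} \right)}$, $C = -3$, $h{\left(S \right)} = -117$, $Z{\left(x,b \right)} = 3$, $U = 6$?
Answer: $-116$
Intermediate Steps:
$t = 122$ ($t = 5 - -117 = 5 + 117 = 122$)
$D{\left(X,s \right)} = 6$
$J{\left(j \right)} = 6$
$J{\left(-212 \right)} - t = 6 - 122 = -116$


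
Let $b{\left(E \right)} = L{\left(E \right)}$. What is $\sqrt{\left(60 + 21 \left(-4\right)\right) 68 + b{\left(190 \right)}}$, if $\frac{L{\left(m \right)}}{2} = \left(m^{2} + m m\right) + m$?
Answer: $2 \sqrt{35787} \approx 378.35$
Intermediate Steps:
$L{\left(m \right)} = 2 m + 4 m^{2}$ ($L{\left(m \right)} = 2 \left(\left(m^{2} + m m\right) + m\right) = 2 \left(\left(m^{2} + m^{2}\right) + m\right) = 2 \left(2 m^{2} + m\right) = 2 \left(m + 2 m^{2}\right) = 2 m + 4 m^{2}$)
$b{\left(E \right)} = 2 E \left(1 + 2 E\right)$
$\sqrt{\left(60 + 21 \left(-4\right)\right) 68 + b{\left(190 \right)}} = \sqrt{\left(60 + 21 \left(-4\right)\right) 68 + 2 \cdot 190 \left(1 + 2 \cdot 190\right)} = \sqrt{\left(60 - 84\right) 68 + 2 \cdot 190 \left(1 + 380\right)} = \sqrt{\left(-24\right) 68 + 2 \cdot 190 \cdot 381} = \sqrt{-1632 + 144780} = \sqrt{143148} = 2 \sqrt{35787}$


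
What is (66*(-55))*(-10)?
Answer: 36300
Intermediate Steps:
(66*(-55))*(-10) = -3630*(-10) = 36300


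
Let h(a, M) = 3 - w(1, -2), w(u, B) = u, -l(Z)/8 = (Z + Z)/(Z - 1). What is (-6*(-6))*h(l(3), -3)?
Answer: 72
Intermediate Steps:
l(Z) = -16*Z/(-1 + Z) (l(Z) = -8*(Z + Z)/(Z - 1) = -8*2*Z/(-1 + Z) = -16*Z/(-1 + Z))
h(a, M) = 2 (h(a, M) = 3 - 1*1 = 3 - 1 = 2)
(-6*(-6))*h(l(3), -3) = -6*(-6)*2 = 36*2 = 72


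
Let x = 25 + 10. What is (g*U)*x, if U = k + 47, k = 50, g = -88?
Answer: -298760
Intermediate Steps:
x = 35
U = 97 (U = 50 + 47 = 97)
(g*U)*x = -88*97*35 = -8536*35 = -298760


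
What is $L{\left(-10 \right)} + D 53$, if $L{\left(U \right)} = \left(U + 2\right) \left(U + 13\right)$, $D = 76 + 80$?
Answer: $8244$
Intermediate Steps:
$D = 156$
$L{\left(U \right)} = \left(2 + U\right) \left(13 + U\right)$
$L{\left(-10 \right)} + D 53 = \left(26 + \left(-10\right)^{2} + 15 \left(-10\right)\right) + 156 \cdot 53 = \left(26 + 100 - 150\right) + 8268 = -24 + 8268 = 8244$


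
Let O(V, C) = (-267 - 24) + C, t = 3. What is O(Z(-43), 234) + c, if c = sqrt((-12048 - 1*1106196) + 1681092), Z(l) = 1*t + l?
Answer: -57 + 4*sqrt(35178) ≈ 693.23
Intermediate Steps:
Z(l) = 3 + l (Z(l) = 1*3 + l = 3 + l)
O(V, C) = -291 + C
c = 4*sqrt(35178) (c = sqrt((-12048 - 1106196) + 1681092) = sqrt(-1118244 + 1681092) = sqrt(562848) = 4*sqrt(35178) ≈ 750.23)
O(Z(-43), 234) + c = (-291 + 234) + 4*sqrt(35178) = -57 + 4*sqrt(35178)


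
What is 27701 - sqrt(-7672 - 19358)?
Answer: 27701 - I*sqrt(27030) ≈ 27701.0 - 164.41*I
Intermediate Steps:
27701 - sqrt(-7672 - 19358) = 27701 - sqrt(-27030) = 27701 - I*sqrt(27030)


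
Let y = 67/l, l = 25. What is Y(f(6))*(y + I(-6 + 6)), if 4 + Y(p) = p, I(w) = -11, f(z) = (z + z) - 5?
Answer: -624/25 ≈ -24.960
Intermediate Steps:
f(z) = -5 + 2*z (f(z) = 2*z - 5 = -5 + 2*z)
Y(p) = -4 + p
y = 67/25 ≈ 2.6800
Y(f(6))*(y + I(-6 + 6)) = (-4 + (-5 + 2*6))*(67/25 - 11) = (-4 + (-5 + 12))*(-208/25) = (-4 + 7)*(-208/25) = 3*(-208/25) = -624/25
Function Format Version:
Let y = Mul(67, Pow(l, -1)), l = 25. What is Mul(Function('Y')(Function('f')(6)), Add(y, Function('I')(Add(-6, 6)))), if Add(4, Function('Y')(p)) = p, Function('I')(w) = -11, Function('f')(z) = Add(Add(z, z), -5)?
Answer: Rational(-624, 25) ≈ -24.960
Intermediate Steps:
Function('f')(z) = Add(-5, Mul(2, z)) (Function('f')(z) = Add(Mul(2, z), -5) = Add(-5, Mul(2, z)))
Function('Y')(p) = Add(-4, p)
y = Rational(67, 25) (y = Mul(67, Pow(25, -1)) = Mul(67, Rational(1, 25)) = Rational(67, 25) ≈ 2.6800)
Mul(Function('Y')(Function('f')(6)), Add(y, Function('I')(Add(-6, 6)))) = Mul(Add(-4, Add(-5, Mul(2, 6))), Add(Rational(67, 25), -11)) = Mul(Add(-4, Add(-5, 12)), Rational(-208, 25)) = Mul(Add(-4, 7), Rational(-208, 25)) = Mul(3, Rational(-208, 25)) = Rational(-624, 25)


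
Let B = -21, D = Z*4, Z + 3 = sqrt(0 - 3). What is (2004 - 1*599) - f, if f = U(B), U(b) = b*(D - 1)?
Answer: 1132 + 84*I*sqrt(3) ≈ 1132.0 + 145.49*I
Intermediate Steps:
Z = -3 + I*sqrt(3) (Z = -3 + sqrt(0 - 3) = -3 + sqrt(-3) = -3 + I*sqrt(3) ≈ -3.0 + 1.732*I)
D = -12 + 4*I*sqrt(3) (D = (-3 + I*sqrt(3))*4 = -12 + 4*I*sqrt(3) ≈ -12.0 + 6.9282*I)
U(b) = b*(-13 + 4*I*sqrt(3)) (U(b) = b*((-12 + 4*I*sqrt(3)) - 1) = b*(-13 + 4*I*sqrt(3)))
f = 273 - 84*I*sqrt(3) (f = -21*(-13 + 4*I*sqrt(3)) = 273 - 84*I*sqrt(3) ≈ 273.0 - 145.49*I)
(2004 - 1*599) - f = (2004 - 1*599) - (273 - 84*I*sqrt(3)) = (2004 - 599) + (-273 + 84*I*sqrt(3)) = 1405 + (-273 + 84*I*sqrt(3)) = 1132 + 84*I*sqrt(3)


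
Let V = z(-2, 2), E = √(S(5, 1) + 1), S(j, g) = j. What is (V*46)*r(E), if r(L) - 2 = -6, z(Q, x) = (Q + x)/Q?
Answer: 0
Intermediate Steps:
E = √6 (E = √(5 + 1) = √6 ≈ 2.4495)
z(Q, x) = (Q + x)/Q
r(L) = -4 (r(L) = 2 - 6 = -4)
V = 0 (V = (-2 + 2)/(-2) = -½*0 = 0)
(V*46)*r(E) = (0*46)*(-4) = 0*(-4) = 0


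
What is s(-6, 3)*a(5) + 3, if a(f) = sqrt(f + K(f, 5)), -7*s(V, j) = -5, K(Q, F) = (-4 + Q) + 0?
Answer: 3 + 5*sqrt(6)/7 ≈ 4.7496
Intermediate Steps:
K(Q, F) = -4 + Q
s(V, j) = 5/7 (s(V, j) = -1/7*(-5) = 5/7)
a(f) = sqrt(-4 + 2*f) (a(f) = sqrt(f + (-4 + f)) = sqrt(-4 + 2*f))
s(-6, 3)*a(5) + 3 = 5*sqrt(-4 + 2*5)/7 + 3 = 5*sqrt(-4 + 10)/7 + 3 = 5*sqrt(6)/7 + 3 = 3 + 5*sqrt(6)/7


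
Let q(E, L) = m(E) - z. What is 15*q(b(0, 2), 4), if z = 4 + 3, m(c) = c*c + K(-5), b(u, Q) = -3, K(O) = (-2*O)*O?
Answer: -720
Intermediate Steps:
K(O) = -2*O**2
m(c) = -50 + c**2 (m(c) = c*c - 2*(-5)**2 = c**2 - 2*25 = c**2 - 50 = -50 + c**2)
z = 7
q(E, L) = -57 + E**2 (q(E, L) = (-50 + E**2) - 1*7 = (-50 + E**2) - 7 = -57 + E**2)
15*q(b(0, 2), 4) = 15*(-57 + (-3)**2) = 15*(-57 + 9) = 15*(-48) = -720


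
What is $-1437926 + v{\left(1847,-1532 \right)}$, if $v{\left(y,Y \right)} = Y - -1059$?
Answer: $-1438399$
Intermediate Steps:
$v{\left(y,Y \right)} = 1059 + Y$ ($v{\left(y,Y \right)} = Y + 1059 = 1059 + Y$)
$-1437926 + v{\left(1847,-1532 \right)} = -1437926 + \left(1059 - 1532\right) = -1437926 - 473 = -1438399$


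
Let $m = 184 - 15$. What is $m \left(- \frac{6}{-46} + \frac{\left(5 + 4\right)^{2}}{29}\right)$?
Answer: $\frac{329550}{667} \approx 494.08$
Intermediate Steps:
$m = 169$ ($m = 184 - 15 = 169$)
$m \left(- \frac{6}{-46} + \frac{\left(5 + 4\right)^{2}}{29}\right) = 169 \left(- \frac{6}{-46} + \frac{\left(5 + 4\right)^{2}}{29}\right) = 169 \left(\left(-6\right) \left(- \frac{1}{46}\right) + 9^{2} \cdot \frac{1}{29}\right) = 169 \left(\frac{3}{23} + 81 \cdot \frac{1}{29}\right) = 169 \left(\frac{3}{23} + \frac{81}{29}\right) = 169 \cdot \frac{1950}{667} = \frac{329550}{667}$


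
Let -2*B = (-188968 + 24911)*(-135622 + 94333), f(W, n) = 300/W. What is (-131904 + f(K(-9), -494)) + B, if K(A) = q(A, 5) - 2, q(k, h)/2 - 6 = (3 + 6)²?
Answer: -291282570933/86 ≈ -3.3870e+9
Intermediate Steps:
q(k, h) = 174 (q(k, h) = 12 + 2*(3 + 6)² = 12 + 2*9² = 12 + 2*81 = 12 + 162 = 174)
K(A) = 172 (K(A) = 174 - 2 = 172)
B = -6773749473/2 (B = -(-188968 + 24911)*(-135622 + 94333)/2 = -(-164057)*(-41289)/2 = -½*6773749473 = -6773749473/2 ≈ -3.3869e+9)
(-131904 + f(K(-9), -494)) + B = (-131904 + 300/172) - 6773749473/2 = (-131904 + 300*(1/172)) - 6773749473/2 = (-131904 + 75/43) - 6773749473/2 = -5671797/43 - 6773749473/2 = -291282570933/86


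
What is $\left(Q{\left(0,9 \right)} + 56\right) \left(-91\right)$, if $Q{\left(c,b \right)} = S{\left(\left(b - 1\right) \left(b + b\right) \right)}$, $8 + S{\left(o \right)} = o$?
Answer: $-17472$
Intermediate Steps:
$S{\left(o \right)} = -8 + o$
$Q{\left(c,b \right)} = -8 + 2 b \left(-1 + b\right)$ ($Q{\left(c,b \right)} = -8 + \left(b - 1\right) \left(b + b\right) = -8 + \left(-1 + b\right) 2 b = -8 + 2 b \left(-1 + b\right)$)
$\left(Q{\left(0,9 \right)} + 56\right) \left(-91\right) = \left(\left(-8 + 2 \cdot 9 \left(-1 + 9\right)\right) + 56\right) \left(-91\right) = \left(\left(-8 + 2 \cdot 9 \cdot 8\right) + 56\right) \left(-91\right) = \left(\left(-8 + 144\right) + 56\right) \left(-91\right) = \left(136 + 56\right) \left(-91\right) = 192 \left(-91\right) = -17472$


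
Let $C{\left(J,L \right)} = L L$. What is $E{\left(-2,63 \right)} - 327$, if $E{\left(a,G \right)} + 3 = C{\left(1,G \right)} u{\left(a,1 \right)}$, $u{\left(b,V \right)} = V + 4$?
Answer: $19515$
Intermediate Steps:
$C{\left(J,L \right)} = L^{2}$
$u{\left(b,V \right)} = 4 + V$
$E{\left(a,G \right)} = -3 + 5 G^{2}$ ($E{\left(a,G \right)} = -3 + G^{2} \left(4 + 1\right) = -3 + G^{2} \cdot 5 = -3 + 5 G^{2}$)
$E{\left(-2,63 \right)} - 327 = \left(-3 + 5 \cdot 63^{2}\right) - 327 = \left(-3 + 5 \cdot 3969\right) - 327 = \left(-3 + 19845\right) - 327 = 19842 - 327 = 19515$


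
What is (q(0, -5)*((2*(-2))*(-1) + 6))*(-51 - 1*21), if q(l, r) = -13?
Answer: 9360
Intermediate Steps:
(q(0, -5)*((2*(-2))*(-1) + 6))*(-51 - 1*21) = (-13*((2*(-2))*(-1) + 6))*(-51 - 1*21) = (-13*(-4*(-1) + 6))*(-51 - 21) = -13*(4 + 6)*(-72) = -13*10*(-72) = -130*(-72) = 9360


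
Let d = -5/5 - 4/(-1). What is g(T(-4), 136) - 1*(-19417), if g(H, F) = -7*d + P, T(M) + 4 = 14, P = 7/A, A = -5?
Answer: 96973/5 ≈ 19395.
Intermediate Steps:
P = -7/5 (P = 7/(-5) = 7*(-⅕) = -7/5 ≈ -1.4000)
T(M) = 10 (T(M) = -4 + 14 = 10)
d = 3 (d = -5*⅕ - 4*(-1) = -1 + 4 = 3)
g(H, F) = -112/5 (g(H, F) = -7*3 - 7/5 = -21 - 7/5 = -112/5)
g(T(-4), 136) - 1*(-19417) = -112/5 - 1*(-19417) = -112/5 + 19417 = 96973/5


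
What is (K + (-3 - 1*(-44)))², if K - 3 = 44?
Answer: 7744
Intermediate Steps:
K = 47 (K = 3 + 44 = 47)
(K + (-3 - 1*(-44)))² = (47 + (-3 - 1*(-44)))² = (47 + (-3 + 44))² = (47 + 41)² = 88² = 7744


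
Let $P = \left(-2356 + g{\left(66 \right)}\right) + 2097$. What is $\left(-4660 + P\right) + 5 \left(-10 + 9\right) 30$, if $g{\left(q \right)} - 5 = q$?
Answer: $-4998$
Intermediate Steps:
$g{\left(q \right)} = 5 + q$
$P = -188$ ($P = \left(-2356 + \left(5 + 66\right)\right) + 2097 = \left(-2356 + 71\right) + 2097 = -2285 + 2097 = -188$)
$\left(-4660 + P\right) + 5 \left(-10 + 9\right) 30 = \left(-4660 - 188\right) + 5 \left(-10 + 9\right) 30 = -4848 + 5 \left(-1\right) 30 = -4848 - 150 = -4998$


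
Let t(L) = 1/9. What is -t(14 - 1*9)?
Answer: -⅑ ≈ -0.11111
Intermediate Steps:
t(L) = ⅑
-t(14 - 1*9) = -1*⅑ = -⅑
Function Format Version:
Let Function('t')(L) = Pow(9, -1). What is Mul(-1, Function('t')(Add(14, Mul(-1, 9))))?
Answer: Rational(-1, 9) ≈ -0.11111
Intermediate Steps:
Function('t')(L) = Rational(1, 9)
Mul(-1, Function('t')(Add(14, Mul(-1, 9)))) = Mul(-1, Rational(1, 9)) = Rational(-1, 9)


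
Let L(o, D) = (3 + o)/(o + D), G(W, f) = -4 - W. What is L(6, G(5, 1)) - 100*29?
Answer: -2903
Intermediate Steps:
L(o, D) = (3 + o)/(D + o)
L(6, G(5, 1)) - 100*29 = (3 + 6)/((-4 - 1*5) + 6) - 100*29 = 9/((-4 - 5) + 6) - 2900 = 9/(-9 + 6) - 2900 = 9/(-3) - 2900 = -1/3*9 - 2900 = -3 - 2900 = -2903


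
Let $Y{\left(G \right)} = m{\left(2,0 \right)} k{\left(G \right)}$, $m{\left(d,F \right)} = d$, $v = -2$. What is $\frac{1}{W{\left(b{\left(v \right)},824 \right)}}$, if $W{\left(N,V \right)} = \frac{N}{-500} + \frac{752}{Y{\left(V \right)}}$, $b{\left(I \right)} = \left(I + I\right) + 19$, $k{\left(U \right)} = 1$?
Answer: $\frac{100}{37597} \approx 0.0026598$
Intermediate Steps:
$Y{\left(G \right)} = 2$ ($Y{\left(G \right)} = 2 \cdot 1 = 2$)
$b{\left(I \right)} = 19 + 2 I$ ($b{\left(I \right)} = 2 I + 19 = 19 + 2 I$)
$W{\left(N,V \right)} = 376 - \frac{N}{500}$ ($W{\left(N,V \right)} = \frac{N}{-500} + \frac{752}{2} = N \left(- \frac{1}{500}\right) + 752 \cdot \frac{1}{2} = - \frac{N}{500} + 376 = 376 - \frac{N}{500}$)
$\frac{1}{W{\left(b{\left(v \right)},824 \right)}} = \frac{1}{376 - \frac{19 + 2 \left(-2\right)}{500}} = \frac{1}{376 - \frac{19 - 4}{500}} = \frac{1}{376 - \frac{3}{100}} = \frac{1}{\frac{37597}{100}} = \frac{100}{37597}$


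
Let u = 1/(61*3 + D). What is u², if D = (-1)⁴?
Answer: 1/33856 ≈ 2.9537e-5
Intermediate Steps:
D = 1
u = 1/184 (u = 1/(61*3 + 1) = 1/(183 + 1) = 1/184 ≈ 0.0054348)
u² = (1/184)² = 1/33856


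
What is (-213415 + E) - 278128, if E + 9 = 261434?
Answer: -230118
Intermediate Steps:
E = 261425 (E = -9 + 261434 = 261425)
(-213415 + E) - 278128 = (-213415 + 261425) - 278128 = 48010 - 278128 = -230118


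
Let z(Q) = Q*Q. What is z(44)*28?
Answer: 54208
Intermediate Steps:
z(Q) = Q²
z(44)*28 = 44²*28 = 1936*28 = 54208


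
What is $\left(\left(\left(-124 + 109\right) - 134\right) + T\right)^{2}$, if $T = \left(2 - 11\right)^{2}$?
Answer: $4624$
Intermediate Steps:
$T = 81$ ($T = \left(-9\right)^{2} = 81$)
$\left(\left(\left(-124 + 109\right) - 134\right) + T\right)^{2} = \left(\left(\left(-124 + 109\right) - 134\right) + 81\right)^{2} = \left(\left(-15 - 134\right) + 81\right)^{2} = \left(-149 + 81\right)^{2} = \left(-68\right)^{2} = 4624$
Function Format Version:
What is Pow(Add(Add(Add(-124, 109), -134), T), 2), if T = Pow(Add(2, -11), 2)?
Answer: 4624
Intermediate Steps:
T = 81 (T = Pow(-9, 2) = 81)
Pow(Add(Add(Add(-124, 109), -134), T), 2) = Pow(Add(Add(Add(-124, 109), -134), 81), 2) = Pow(Add(Add(-15, -134), 81), 2) = Pow(Add(-149, 81), 2) = Pow(-68, 2) = 4624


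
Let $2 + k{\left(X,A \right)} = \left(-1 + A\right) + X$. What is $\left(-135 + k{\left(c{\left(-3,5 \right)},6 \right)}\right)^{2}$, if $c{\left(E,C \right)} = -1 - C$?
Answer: $19044$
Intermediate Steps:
$k{\left(X,A \right)} = -3 + A + X$ ($k{\left(X,A \right)} = -2 + \left(\left(-1 + A\right) + X\right) = -2 + \left(-1 + A + X\right) = -3 + A + X$)
$\left(-135 + k{\left(c{\left(-3,5 \right)},6 \right)}\right)^{2} = \left(-135 - 3\right)^{2} = \left(-138\right)^{2} = 19044$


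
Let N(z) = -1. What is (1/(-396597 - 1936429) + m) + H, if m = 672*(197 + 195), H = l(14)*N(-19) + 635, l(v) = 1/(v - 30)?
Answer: 4928453266777/18664208 ≈ 2.6406e+5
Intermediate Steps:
l(v) = 1/(-30 + v)
H = 10161/16 (H = -1/(-30 + 14) + 635 = -1/(-16) + 635 = -1/16*(-1) + 635 = 1/16 + 635 = 10161/16 ≈ 635.06)
m = 263424 (m = 672*392 = 263424)
(1/(-396597 - 1936429) + m) + H = (1/(-396597 - 1936429) + 263424) + 10161/16 = (1/(-2333026) + 263424) + 10161/16 = (-1/2333026 + 263424) + 10161/16 = 614575041023/2333026 + 10161/16 = 4928453266777/18664208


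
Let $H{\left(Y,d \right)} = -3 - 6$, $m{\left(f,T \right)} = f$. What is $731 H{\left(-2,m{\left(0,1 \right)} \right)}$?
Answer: $-6579$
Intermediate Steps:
$H{\left(Y,d \right)} = -9$ ($H{\left(Y,d \right)} = -3 - 6 = -9$)
$731 H{\left(-2,m{\left(0,1 \right)} \right)} = 731 \left(-9\right) = -6579$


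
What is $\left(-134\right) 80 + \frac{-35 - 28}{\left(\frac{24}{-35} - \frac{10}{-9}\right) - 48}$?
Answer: $- \frac{160630075}{14986} \approx -10719.0$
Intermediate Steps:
$\left(-134\right) 80 + \frac{-35 - 28}{\left(\frac{24}{-35} - \frac{10}{-9}\right) - 48} = -10720 - \frac{63}{\left(24 \left(- \frac{1}{35}\right) - - \frac{10}{9}\right) - 48} = -10720 - \frac{63}{\left(- \frac{24}{35} + \frac{10}{9}\right) - 48} = -10720 - \frac{63}{\frac{134}{315} - 48} = -10720 - \frac{63}{- \frac{14986}{315}} = -10720 - - \frac{19845}{14986} = -10720 + \frac{19845}{14986} = - \frac{160630075}{14986}$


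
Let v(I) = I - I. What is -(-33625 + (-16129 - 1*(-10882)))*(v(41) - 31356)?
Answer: -1218870432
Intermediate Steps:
v(I) = 0
-(-33625 + (-16129 - 1*(-10882)))*(v(41) - 31356) = -(-33625 + (-16129 - 1*(-10882)))*(0 - 31356) = -(-33625 + (-16129 + 10882))*(-31356) = -(-33625 - 5247)*(-31356) = -(-38872)*(-31356) = -1*1218870432 = -1218870432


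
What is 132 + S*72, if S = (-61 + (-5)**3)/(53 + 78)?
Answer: 3900/131 ≈ 29.771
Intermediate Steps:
S = -186/131 (S = (-61 - 125)/131 = -186*1/131 = -186/131 ≈ -1.4198)
132 + S*72 = 132 - 186/131*72 = 132 - 13392/131 = 3900/131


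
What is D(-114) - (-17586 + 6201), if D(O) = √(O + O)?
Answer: 11385 + 2*I*√57 ≈ 11385.0 + 15.1*I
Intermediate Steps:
D(O) = √2*√O (D(O) = √(2*O) = √2*√O)
D(-114) - (-17586 + 6201) = √2*√(-114) - (-17586 + 6201) = √2*(I*√114) - 1*(-11385) = 2*I*√57 + 11385 = 11385 + 2*I*√57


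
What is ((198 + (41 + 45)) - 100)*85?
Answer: 15640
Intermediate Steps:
((198 + (41 + 45)) - 100)*85 = ((198 + 86) - 100)*85 = (284 - 100)*85 = 184*85 = 15640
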